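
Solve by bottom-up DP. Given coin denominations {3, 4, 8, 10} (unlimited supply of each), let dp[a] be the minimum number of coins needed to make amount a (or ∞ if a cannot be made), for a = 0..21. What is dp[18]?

 a  0  1  2  3  4  5  6  7  8  9 10 11 12 13 14 15 16 17 18 19 20 21
dp  0  -  -  1  1  -  2  2  1  3  1  2  2  2  2  3  2  3  2  3  2  3
(- denotes ∞ / unreachable)

2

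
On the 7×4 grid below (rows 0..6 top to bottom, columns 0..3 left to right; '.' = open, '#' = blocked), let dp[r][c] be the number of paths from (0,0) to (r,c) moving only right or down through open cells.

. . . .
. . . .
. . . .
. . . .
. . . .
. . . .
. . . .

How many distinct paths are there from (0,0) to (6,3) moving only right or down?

r\c   0   1   2   3
  0   1   1   1   1
  1   1   2   3   4
  2   1   3   6  10
  3   1   4  10  20
  4   1   5  15  35
  5   1   6  21  56
  6   1   7  28  84

84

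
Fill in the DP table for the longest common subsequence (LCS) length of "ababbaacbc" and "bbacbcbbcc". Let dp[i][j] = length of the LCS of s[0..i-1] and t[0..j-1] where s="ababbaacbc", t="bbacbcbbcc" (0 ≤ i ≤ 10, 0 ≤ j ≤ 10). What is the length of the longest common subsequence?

6

   ''  b  b  a  c  b  c  b  b  c  c
''  0  0  0  0  0  0  0  0  0  0  0
 a  0  0  0  1  1  1  1  1  1  1  1
 b  0  1  1  1  1  2  2  2  2  2  2
 a  0  1  1  2  2  2  2  2  2  2  2
 b  0  1  2  2  2  3  3  3  3  3  3
 b  0  1  2  2  2  3  3  4  4  4  4
 a  0  1  2  3  3  3  3  4  4  4  4
 a  0  1  2  3  3  3  3  4  4  4  4
 c  0  1  2  3  4  4  4  4  4  5  5
 b  0  1  2  3  4  5  5  5  5  5  5
 c  0  1  2  3  4  5  6  6  6  6  6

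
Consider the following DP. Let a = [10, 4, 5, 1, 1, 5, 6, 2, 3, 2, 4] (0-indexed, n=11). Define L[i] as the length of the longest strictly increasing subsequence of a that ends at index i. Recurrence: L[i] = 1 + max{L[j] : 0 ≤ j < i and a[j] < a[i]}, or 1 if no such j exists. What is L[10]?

4

   i    0    1    2    3    4    5    6    7    8    9   10
a[i]   10    4    5    1    1    5    6    2    3    2    4
L[i]    1    1    2    1    1    2    3    2    3    2    4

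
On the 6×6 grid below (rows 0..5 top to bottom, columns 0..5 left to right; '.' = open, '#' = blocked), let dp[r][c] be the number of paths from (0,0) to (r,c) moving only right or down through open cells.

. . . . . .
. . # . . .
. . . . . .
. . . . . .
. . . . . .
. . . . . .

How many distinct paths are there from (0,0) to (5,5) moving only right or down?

r\c   0   1   2   3   4   5
  0   1   1   1   1   1   1
  1   1   2   0   1   2   3
  2   1   3   3   4   6   9
  3   1   4   7  11  17  26
  4   1   5  12  23  40  66
  5   1   6  18  41  81 147

147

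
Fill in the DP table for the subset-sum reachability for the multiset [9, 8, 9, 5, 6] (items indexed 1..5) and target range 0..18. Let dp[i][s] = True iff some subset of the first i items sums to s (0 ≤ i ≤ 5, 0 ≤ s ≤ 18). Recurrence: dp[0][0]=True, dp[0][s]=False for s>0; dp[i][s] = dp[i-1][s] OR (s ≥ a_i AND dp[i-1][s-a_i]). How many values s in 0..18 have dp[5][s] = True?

i\s   0   1   2   3   4   5   6   7   8   9  10  11  12  13  14  15  16  17  18
  0   T   F   F   F   F   F   F   F   F   F   F   F   F   F   F   F   F   F   F
  1   T   F   F   F   F   F   F   F   F   T   F   F   F   F   F   F   F   F   F
  2   T   F   F   F   F   F   F   F   T   T   F   F   F   F   F   F   F   T   F
  3   T   F   F   F   F   F   F   F   T   T   F   F   F   F   F   F   F   T   T
  4   T   F   F   F   F   T   F   F   T   T   F   F   F   T   T   F   F   T   T
  5   T   F   F   F   F   T   T   F   T   T   F   T   F   T   T   T   F   T   T

11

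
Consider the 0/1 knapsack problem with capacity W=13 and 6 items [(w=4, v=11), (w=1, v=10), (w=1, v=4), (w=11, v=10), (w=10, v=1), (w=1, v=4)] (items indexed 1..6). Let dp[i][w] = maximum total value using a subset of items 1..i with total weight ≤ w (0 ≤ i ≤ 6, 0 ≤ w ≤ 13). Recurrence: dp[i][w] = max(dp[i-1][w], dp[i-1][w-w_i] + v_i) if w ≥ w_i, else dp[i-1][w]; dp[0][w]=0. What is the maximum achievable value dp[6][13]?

i\w   0   1   2   3   4   5   6   7   8   9  10  11  12  13
  0   0   0   0   0   0   0   0   0   0   0   0   0   0   0
  1   0   0   0   0  11  11  11  11  11  11  11  11  11  11
  2   0  10  10  10  11  21  21  21  21  21  21  21  21  21
  3   0  10  14  14  14  21  25  25  25  25  25  25  25  25
  4   0  10  14  14  14  21  25  25  25  25  25  25  25  25
  5   0  10  14  14  14  21  25  25  25  25  25  25  25  25
  6   0  10  14  18  18  21  25  29  29  29  29  29  29  29

29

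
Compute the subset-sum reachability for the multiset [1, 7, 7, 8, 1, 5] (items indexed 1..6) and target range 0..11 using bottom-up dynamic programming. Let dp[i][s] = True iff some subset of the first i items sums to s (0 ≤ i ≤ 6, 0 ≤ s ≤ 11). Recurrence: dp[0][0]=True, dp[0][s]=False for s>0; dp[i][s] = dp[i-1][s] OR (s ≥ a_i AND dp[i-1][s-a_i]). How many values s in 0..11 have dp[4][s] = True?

i\s   0   1   2   3   4   5   6   7   8   9  10  11
  0   T   F   F   F   F   F   F   F   F   F   F   F
  1   T   T   F   F   F   F   F   F   F   F   F   F
  2   T   T   F   F   F   F   F   T   T   F   F   F
  3   T   T   F   F   F   F   F   T   T   F   F   F
  4   T   T   F   F   F   F   F   T   T   T   F   F
  5   T   T   T   F   F   F   F   T   T   T   T   F
  6   T   T   T   F   F   T   T   T   T   T   T   F

5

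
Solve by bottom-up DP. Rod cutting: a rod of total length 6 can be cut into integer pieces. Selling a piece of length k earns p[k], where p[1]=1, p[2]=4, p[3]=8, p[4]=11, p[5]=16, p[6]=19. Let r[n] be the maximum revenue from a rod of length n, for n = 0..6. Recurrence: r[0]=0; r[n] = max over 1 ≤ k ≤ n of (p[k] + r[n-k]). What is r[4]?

11

   n    0    1    2    3    4    5    6
r[n]    0    1    4    8   11   16   19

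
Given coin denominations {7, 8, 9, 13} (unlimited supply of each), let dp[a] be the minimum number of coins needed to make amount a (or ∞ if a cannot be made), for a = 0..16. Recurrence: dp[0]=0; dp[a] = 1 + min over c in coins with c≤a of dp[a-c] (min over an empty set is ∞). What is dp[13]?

 a  0  1  2  3  4  5  6  7  8  9 10 11 12 13 14 15 16
dp  0  -  -  -  -  -  -  1  1  1  -  -  -  1  2  2  2
(- denotes ∞ / unreachable)

1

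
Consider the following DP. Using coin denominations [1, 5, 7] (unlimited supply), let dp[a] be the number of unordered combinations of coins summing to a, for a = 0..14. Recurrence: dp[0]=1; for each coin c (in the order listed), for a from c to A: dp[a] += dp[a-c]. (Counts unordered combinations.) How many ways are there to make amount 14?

6

after  coin     0     1     2     3     4     5     6     7     8     9    10    11    12    13    14
          1     1     1     1     1     1     1     1     1     1     1     1     1     1     1     1
          5     1     1     1     1     1     2     2     2     2     2     3     3     3     3     3
          7     1     1     1     1     1     2     2     3     3     3     4     4     5     5     6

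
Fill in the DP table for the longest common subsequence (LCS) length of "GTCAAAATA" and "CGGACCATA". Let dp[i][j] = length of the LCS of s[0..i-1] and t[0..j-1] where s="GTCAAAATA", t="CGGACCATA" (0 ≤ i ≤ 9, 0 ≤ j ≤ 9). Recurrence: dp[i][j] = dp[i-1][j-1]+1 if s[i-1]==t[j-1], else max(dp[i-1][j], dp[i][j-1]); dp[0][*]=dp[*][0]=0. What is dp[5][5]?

   ''  C  G  G  A  C  C  A  T  A
''  0  0  0  0  0  0  0  0  0  0
 G  0  0  1  1  1  1  1  1  1  1
 T  0  0  1  1  1  1  1  1  2  2
 C  0  1  1  1  1  2  2  2  2  2
 A  0  1  1  1  2  2  2  3  3  3
 A  0  1  1  1  2  2  2  3  3  4
 A  0  1  1  1  2  2  2  3  3  4
 A  0  1  1  1  2  2  2  3  3  4
 T  0  1  1  1  2  2  2  3  4  4
 A  0  1  1  1  2  2  2  3  4  5

2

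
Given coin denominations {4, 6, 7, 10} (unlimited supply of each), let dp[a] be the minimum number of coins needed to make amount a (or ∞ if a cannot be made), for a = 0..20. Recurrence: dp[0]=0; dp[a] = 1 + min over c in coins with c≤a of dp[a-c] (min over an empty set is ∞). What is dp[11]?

2

 a  0  1  2  3  4  5  6  7  8  9 10 11 12 13 14 15 16 17 18 19 20
dp  0  -  -  -  1  -  1  1  2  -  1  2  2  2  2  3  2  2  3  3  2
(- denotes ∞ / unreachable)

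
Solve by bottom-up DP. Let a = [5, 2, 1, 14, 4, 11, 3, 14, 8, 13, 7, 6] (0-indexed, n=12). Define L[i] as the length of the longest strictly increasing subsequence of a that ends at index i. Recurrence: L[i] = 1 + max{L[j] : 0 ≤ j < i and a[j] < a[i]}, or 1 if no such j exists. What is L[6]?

2

   i    0    1    2    3    4    5    6    7    8    9   10   11
a[i]    5    2    1   14    4   11    3   14    8   13    7    6
L[i]    1    1    1    2    2    3    2    4    3    4    3    3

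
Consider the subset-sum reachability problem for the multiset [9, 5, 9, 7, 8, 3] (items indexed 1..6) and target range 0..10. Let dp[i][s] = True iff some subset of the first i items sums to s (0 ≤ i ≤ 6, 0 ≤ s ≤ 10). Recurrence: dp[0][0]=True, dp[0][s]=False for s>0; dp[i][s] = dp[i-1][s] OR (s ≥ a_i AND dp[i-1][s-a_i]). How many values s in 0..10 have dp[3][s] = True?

3

i\s   0   1   2   3   4   5   6   7   8   9  10
  0   T   F   F   F   F   F   F   F   F   F   F
  1   T   F   F   F   F   F   F   F   F   T   F
  2   T   F   F   F   F   T   F   F   F   T   F
  3   T   F   F   F   F   T   F   F   F   T   F
  4   T   F   F   F   F   T   F   T   F   T   F
  5   T   F   F   F   F   T   F   T   T   T   F
  6   T   F   F   T   F   T   F   T   T   T   T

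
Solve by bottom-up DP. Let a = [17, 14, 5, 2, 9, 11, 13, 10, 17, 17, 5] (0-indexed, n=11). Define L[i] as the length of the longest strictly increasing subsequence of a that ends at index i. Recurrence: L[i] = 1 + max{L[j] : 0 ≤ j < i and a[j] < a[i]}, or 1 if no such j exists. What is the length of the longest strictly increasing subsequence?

5

   i    0    1    2    3    4    5    6    7    8    9   10
a[i]   17   14    5    2    9   11   13   10   17   17    5
L[i]    1    1    1    1    2    3    4    3    5    5    2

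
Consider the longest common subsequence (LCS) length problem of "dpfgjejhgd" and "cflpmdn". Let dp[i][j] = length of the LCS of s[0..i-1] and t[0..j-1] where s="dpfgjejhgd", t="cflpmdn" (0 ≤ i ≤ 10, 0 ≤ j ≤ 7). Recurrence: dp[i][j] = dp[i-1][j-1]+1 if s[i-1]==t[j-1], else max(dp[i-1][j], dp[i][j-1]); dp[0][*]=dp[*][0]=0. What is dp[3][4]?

   ''  c  f  l  p  m  d  n
''  0  0  0  0  0  0  0  0
 d  0  0  0  0  0  0  1  1
 p  0  0  0  0  1  1  1  1
 f  0  0  1  1  1  1  1  1
 g  0  0  1  1  1  1  1  1
 j  0  0  1  1  1  1  1  1
 e  0  0  1  1  1  1  1  1
 j  0  0  1  1  1  1  1  1
 h  0  0  1  1  1  1  1  1
 g  0  0  1  1  1  1  1  1
 d  0  0  1  1  1  1  2  2

1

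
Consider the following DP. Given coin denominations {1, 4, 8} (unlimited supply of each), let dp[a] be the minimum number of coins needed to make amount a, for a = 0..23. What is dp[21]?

 a  0  1  2  3  4  5  6  7  8  9 10 11 12 13 14 15 16 17 18 19 20 21 22 23
dp  0  1  2  3  1  2  3  4  1  2  3  4  2  3  4  5  2  3  4  5  3  4  5  6

4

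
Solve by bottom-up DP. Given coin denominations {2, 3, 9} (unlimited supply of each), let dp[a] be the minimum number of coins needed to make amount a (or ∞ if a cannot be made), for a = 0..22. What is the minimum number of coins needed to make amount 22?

4

 a  0  1  2  3  4  5  6  7  8  9 10 11 12 13 14 15 16 17 18 19 20 21 22
dp  0  -  1  1  2  2  2  3  3  1  4  2  2  3  3  3  4  4  2  5  3  3  4
(- denotes ∞ / unreachable)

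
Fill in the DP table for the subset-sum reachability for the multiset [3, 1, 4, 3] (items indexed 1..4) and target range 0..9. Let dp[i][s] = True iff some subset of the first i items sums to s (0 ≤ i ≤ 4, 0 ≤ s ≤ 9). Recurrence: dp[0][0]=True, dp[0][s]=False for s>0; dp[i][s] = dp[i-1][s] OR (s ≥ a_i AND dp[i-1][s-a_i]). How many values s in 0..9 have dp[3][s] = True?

7

i\s   0   1   2   3   4   5   6   7   8   9
  0   T   F   F   F   F   F   F   F   F   F
  1   T   F   F   T   F   F   F   F   F   F
  2   T   T   F   T   T   F   F   F   F   F
  3   T   T   F   T   T   T   F   T   T   F
  4   T   T   F   T   T   T   T   T   T   F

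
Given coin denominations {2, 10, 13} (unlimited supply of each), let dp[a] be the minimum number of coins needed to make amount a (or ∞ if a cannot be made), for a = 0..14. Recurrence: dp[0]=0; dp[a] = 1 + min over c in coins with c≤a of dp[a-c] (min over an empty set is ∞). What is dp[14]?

 a  0  1  2  3  4  5  6  7  8  9 10 11 12 13 14
dp  0  -  1  -  2  -  3  -  4  -  1  -  2  1  3
(- denotes ∞ / unreachable)

3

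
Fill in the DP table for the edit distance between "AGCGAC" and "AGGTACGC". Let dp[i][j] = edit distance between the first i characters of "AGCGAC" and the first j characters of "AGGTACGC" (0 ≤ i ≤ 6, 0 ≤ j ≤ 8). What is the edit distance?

   ''  A  G  G  T  A  C  G  C
''  0  1  2  3  4  5  6  7  8
 A  1  0  1  2  3  4  5  6  7
 G  2  1  0  1  2  3  4  5  6
 C  3  2  1  1  2  3  3  4  5
 G  4  3  2  1  2  3  4  3  4
 A  5  4  3  2  2  2  3  4  4
 C  6  5  4  3  3  3  2  3  4

4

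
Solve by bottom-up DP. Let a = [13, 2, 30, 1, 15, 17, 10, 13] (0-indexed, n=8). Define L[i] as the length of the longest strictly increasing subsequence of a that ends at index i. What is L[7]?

   i    0    1    2    3    4    5    6    7
a[i]   13    2   30    1   15   17   10   13
L[i]    1    1    2    1    2    3    2    3

3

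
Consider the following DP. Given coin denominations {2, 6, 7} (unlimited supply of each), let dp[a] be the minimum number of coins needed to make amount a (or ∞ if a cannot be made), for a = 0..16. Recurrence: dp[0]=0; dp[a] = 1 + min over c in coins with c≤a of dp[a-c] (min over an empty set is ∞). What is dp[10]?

3

 a  0  1  2  3  4  5  6  7  8  9 10 11 12 13 14 15 16
dp  0  -  1  -  2  -  1  1  2  2  3  3  2  2  2  3  3
(- denotes ∞ / unreachable)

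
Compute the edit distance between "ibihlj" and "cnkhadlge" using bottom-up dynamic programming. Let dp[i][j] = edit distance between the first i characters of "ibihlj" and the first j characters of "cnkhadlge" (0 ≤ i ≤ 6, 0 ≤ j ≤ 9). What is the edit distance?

7

   ''  c  n  k  h  a  d  l  g  e
''  0  1  2  3  4  5  6  7  8  9
 i  1  1  2  3  4  5  6  7  8  9
 b  2  2  2  3  4  5  6  7  8  9
 i  3  3  3  3  4  5  6  7  8  9
 h  4  4  4  4  3  4  5  6  7  8
 l  5  5  5  5  4  4  5  5  6  7
 j  6  6  6  6  5  5  5  6  6  7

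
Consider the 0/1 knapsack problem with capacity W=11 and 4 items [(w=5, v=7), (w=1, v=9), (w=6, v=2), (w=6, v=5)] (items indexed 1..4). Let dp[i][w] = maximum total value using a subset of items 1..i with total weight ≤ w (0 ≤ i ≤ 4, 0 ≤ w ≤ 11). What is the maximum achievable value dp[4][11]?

16

i\w   0   1   2   3   4   5   6   7   8   9  10  11
  0   0   0   0   0   0   0   0   0   0   0   0   0
  1   0   0   0   0   0   7   7   7   7   7   7   7
  2   0   9   9   9   9   9  16  16  16  16  16  16
  3   0   9   9   9   9   9  16  16  16  16  16  16
  4   0   9   9   9   9   9  16  16  16  16  16  16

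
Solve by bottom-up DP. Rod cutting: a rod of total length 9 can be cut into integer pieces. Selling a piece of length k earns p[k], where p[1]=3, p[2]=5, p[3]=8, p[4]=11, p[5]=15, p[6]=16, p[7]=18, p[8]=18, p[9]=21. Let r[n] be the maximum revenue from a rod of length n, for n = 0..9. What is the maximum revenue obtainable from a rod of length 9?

27

   n    0    1    2    3    4    5    6    7    8    9
r[n]    0    3    6    9   12   15   18   21   24   27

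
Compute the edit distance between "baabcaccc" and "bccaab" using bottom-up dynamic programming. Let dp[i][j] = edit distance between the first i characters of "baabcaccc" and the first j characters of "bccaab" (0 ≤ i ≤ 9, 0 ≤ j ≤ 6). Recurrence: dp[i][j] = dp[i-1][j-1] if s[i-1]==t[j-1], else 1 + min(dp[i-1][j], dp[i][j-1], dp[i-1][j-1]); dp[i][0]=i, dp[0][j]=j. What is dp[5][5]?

   ''  b  c  c  a  a  b
''  0  1  2  3  4  5  6
 b  1  0  1  2  3  4  5
 a  2  1  1  2  2  3  4
 a  3  2  2  2  2  2  3
 b  4  3  3  3  3  3  2
 c  5  4  3  3  4  4  3
 a  6  5  4  4  3  4  4
 c  7  6  5  4  4  4  5
 c  8  7  6  5  5  5  5
 c  9  8  7  6  6  6  6

4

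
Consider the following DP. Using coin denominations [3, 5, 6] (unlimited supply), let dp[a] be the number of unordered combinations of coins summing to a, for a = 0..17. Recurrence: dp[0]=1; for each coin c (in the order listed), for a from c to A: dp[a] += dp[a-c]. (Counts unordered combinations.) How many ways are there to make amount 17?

after  coin     0     1     2     3     4     5     6     7     8     9    10    11    12    13    14    15    16    17
          3     1     0     0     1     0     0     1     0     0     1     0     0     1     0     0     1     0     0
          5     1     0     0     1     0     1     1     0     1     1     1     1     1     1     1     2     1     1
          6     1     0     0     1     0     1     2     0     1     2     1     2     3     1     2     4     2     3

3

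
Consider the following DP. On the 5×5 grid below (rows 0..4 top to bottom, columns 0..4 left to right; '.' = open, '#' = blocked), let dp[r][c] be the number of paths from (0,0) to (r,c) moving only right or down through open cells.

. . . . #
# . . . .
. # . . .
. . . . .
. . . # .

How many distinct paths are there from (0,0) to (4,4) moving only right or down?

r\c   0   1   2   3   4
  0   1   1   1   1   0
  1   0   1   2   3   3
  2   0   0   2   5   8
  3   0   0   2   7  15
  4   0   0   2   0  15

15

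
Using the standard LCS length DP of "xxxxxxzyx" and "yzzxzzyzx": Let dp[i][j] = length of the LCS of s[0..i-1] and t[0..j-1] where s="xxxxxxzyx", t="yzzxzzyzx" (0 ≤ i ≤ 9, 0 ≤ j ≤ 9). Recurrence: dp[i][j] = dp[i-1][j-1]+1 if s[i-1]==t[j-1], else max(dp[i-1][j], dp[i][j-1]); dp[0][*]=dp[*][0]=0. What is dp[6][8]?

   ''  y  z  z  x  z  z  y  z  x
''  0  0  0  0  0  0  0  0  0  0
 x  0  0  0  0  1  1  1  1  1  1
 x  0  0  0  0  1  1  1  1  1  2
 x  0  0  0  0  1  1  1  1  1  2
 x  0  0  0  0  1  1  1  1  1  2
 x  0  0  0  0  1  1  1  1  1  2
 x  0  0  0  0  1  1  1  1  1  2
 z  0  0  1  1  1  2  2  2  2  2
 y  0  1  1  1  1  2  2  3  3  3
 x  0  1  1  1  2  2  2  3  3  4

1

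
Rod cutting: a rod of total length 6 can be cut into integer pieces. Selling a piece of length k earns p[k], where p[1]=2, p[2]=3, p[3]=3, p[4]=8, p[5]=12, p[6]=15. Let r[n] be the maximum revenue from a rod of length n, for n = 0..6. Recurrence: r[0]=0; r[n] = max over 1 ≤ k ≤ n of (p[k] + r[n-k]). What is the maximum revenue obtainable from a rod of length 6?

   n    0    1    2    3    4    5    6
r[n]    0    2    4    6    8   12   15

15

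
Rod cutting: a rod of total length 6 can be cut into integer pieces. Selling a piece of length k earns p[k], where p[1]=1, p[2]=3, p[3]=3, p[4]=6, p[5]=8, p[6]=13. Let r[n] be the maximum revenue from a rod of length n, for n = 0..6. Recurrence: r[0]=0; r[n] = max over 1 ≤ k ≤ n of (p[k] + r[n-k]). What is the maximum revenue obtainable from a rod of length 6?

13

   n    0    1    2    3    4    5    6
r[n]    0    1    3    4    6    8   13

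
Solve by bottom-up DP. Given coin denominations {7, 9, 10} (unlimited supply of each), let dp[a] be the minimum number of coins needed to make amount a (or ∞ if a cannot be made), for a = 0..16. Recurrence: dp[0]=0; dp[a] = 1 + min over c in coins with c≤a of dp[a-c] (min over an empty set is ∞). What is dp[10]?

 a  0  1  2  3  4  5  6  7  8  9 10 11 12 13 14 15 16
dp  0  -  -  -  -  -  -  1  -  1  1  -  -  -  2  -  2
(- denotes ∞ / unreachable)

1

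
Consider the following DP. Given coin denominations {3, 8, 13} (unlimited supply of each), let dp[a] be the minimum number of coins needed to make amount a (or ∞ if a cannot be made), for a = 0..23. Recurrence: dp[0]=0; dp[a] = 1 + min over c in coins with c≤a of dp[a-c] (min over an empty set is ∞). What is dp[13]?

1

 a  0  1  2  3  4  5  6  7  8  9 10 11 12 13 14 15 16 17 18 19 20 21 22 23
dp  0  -  -  1  -  -  2  -  1  3  -  2  4  1  3  5  2  4  6  3  5  2  4  6
(- denotes ∞ / unreachable)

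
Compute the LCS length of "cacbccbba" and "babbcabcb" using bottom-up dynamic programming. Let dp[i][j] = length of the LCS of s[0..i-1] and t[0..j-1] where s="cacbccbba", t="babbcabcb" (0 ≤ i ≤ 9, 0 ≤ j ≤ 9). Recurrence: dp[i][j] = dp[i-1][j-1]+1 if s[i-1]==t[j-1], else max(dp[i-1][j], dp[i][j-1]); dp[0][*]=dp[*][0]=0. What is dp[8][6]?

   ''  b  a  b  b  c  a  b  c  b
''  0  0  0  0  0  0  0  0  0  0
 c  0  0  0  0  0  1  1  1  1  1
 a  0  0  1  1  1  1  2  2  2  2
 c  0  0  1  1  1  2  2  2  3  3
 b  0  1  1  2  2  2  2  3  3  4
 c  0  1  1  2  2  3  3  3  4  4
 c  0  1  1  2  2  3  3  3  4  4
 b  0  1  1  2  3  3  3  4  4  5
 b  0  1  1  2  3  3  3  4  4  5
 a  0  1  2  2  3  3  4  4  4  5

3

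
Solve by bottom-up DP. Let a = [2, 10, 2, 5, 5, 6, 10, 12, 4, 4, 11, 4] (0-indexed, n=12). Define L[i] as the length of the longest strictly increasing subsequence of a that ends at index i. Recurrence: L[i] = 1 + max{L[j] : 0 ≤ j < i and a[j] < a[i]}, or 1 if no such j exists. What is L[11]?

2

   i    0    1    2    3    4    5    6    7    8    9   10   11
a[i]    2   10    2    5    5    6   10   12    4    4   11    4
L[i]    1    2    1    2    2    3    4    5    2    2    5    2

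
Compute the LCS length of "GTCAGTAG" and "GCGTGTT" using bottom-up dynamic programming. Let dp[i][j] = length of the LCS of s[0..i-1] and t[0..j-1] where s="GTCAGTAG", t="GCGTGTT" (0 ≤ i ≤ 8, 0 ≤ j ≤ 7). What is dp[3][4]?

2

   ''  G  C  G  T  G  T  T
''  0  0  0  0  0  0  0  0
 G  0  1  1  1  1  1  1  1
 T  0  1  1  1  2  2  2  2
 C  0  1  2  2  2  2  2  2
 A  0  1  2  2  2  2  2  2
 G  0  1  2  3  3  3  3  3
 T  0  1  2  3  4  4  4  4
 A  0  1  2  3  4  4  4  4
 G  0  1  2  3  4  5  5  5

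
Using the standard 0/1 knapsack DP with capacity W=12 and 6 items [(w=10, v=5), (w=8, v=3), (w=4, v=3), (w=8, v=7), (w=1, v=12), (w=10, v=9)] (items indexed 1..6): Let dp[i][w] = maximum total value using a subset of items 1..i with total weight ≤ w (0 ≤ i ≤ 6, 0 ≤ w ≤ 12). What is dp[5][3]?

i\w   0   1   2   3   4   5   6   7   8   9  10  11  12
  0   0   0   0   0   0   0   0   0   0   0   0   0   0
  1   0   0   0   0   0   0   0   0   0   0   5   5   5
  2   0   0   0   0   0   0   0   0   3   3   5   5   5
  3   0   0   0   0   3   3   3   3   3   3   5   5   6
  4   0   0   0   0   3   3   3   3   7   7   7   7  10
  5   0  12  12  12  12  15  15  15  15  19  19  19  19
  6   0  12  12  12  12  15  15  15  15  19  19  21  21

12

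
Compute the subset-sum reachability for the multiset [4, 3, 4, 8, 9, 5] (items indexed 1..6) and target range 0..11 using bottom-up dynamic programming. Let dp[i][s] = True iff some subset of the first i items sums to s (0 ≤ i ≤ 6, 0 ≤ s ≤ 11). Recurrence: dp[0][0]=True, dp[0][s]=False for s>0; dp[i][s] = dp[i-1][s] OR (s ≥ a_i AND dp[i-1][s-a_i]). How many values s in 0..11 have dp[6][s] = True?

8

i\s   0   1   2   3   4   5   6   7   8   9  10  11
  0   T   F   F   F   F   F   F   F   F   F   F   F
  1   T   F   F   F   T   F   F   F   F   F   F   F
  2   T   F   F   T   T   F   F   T   F   F   F   F
  3   T   F   F   T   T   F   F   T   T   F   F   T
  4   T   F   F   T   T   F   F   T   T   F   F   T
  5   T   F   F   T   T   F   F   T   T   T   F   T
  6   T   F   F   T   T   T   F   T   T   T   F   T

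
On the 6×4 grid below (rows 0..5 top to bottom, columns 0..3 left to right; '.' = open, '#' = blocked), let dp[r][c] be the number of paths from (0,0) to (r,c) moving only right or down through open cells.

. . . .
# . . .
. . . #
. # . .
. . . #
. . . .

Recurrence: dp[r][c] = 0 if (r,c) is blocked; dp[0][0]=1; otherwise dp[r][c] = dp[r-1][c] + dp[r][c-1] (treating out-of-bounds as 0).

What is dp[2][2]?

r\c   0   1   2   3
  0   1   1   1   1
  1   0   1   2   3
  2   0   1   3   0
  3   0   0   3   3
  4   0   0   3   0
  5   0   0   3   3

3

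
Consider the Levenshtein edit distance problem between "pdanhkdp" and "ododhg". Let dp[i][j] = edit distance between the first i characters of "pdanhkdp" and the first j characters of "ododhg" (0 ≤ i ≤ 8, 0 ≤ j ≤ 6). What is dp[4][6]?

5

   ''  o  d  o  d  h  g
''  0  1  2  3  4  5  6
 p  1  1  2  3  4  5  6
 d  2  2  1  2  3  4  5
 a  3  3  2  2  3  4  5
 n  4  4  3  3  3  4  5
 h  5  5  4  4  4  3  4
 k  6  6  5  5  5  4  4
 d  7  7  6  6  5  5  5
 p  8  8  7  7  6  6  6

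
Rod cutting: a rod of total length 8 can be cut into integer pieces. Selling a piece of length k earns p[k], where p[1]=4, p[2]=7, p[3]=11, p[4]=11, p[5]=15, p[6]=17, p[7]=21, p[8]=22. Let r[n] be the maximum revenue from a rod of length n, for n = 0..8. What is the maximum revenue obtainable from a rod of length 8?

   n    0    1    2    3    4    5    6    7    8
r[n]    0    4    8   12   16   20   24   28   32

32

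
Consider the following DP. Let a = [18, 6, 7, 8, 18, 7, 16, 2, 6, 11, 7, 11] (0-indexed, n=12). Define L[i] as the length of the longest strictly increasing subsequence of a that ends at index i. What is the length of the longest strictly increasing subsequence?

   i    0    1    2    3    4    5    6    7    8    9   10   11
a[i]   18    6    7    8   18    7   16    2    6   11    7   11
L[i]    1    1    2    3    4    2    4    1    2    4    3    4

4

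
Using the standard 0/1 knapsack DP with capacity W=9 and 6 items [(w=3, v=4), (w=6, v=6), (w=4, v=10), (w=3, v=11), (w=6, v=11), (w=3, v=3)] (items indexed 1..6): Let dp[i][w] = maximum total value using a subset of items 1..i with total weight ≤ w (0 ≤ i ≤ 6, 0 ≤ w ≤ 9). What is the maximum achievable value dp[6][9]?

i\w   0   1   2   3   4   5   6   7   8   9
  0   0   0   0   0   0   0   0   0   0   0
  1   0   0   0   4   4   4   4   4   4   4
  2   0   0   0   4   4   4   6   6   6  10
  3   0   0   0   4  10  10  10  14  14  14
  4   0   0   0  11  11  11  15  21  21  21
  5   0   0   0  11  11  11  15  21  21  22
  6   0   0   0  11  11  11  15  21  21  22

22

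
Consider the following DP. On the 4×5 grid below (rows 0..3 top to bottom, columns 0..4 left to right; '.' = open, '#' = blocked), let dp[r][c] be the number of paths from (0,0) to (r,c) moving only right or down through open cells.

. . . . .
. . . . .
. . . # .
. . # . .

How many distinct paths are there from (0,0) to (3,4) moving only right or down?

r\c   0   1   2   3   4
  0   1   1   1   1   1
  1   1   2   3   4   5
  2   1   3   6   0   5
  3   1   4   0   0   5

5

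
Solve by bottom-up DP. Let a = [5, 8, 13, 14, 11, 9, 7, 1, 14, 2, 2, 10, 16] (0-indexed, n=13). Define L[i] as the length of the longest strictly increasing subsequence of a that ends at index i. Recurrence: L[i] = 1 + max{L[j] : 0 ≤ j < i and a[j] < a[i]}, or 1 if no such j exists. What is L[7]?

1

   i    0    1    2    3    4    5    6    7    8    9   10   11   12
a[i]    5    8   13   14   11    9    7    1   14    2    2   10   16
L[i]    1    2    3    4    3    3    2    1    4    2    2    4    5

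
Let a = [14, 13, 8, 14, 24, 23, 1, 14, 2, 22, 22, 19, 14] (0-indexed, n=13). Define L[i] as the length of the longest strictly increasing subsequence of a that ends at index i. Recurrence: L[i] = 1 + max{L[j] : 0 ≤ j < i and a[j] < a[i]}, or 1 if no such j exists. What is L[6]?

1

   i    0    1    2    3    4    5    6    7    8    9   10   11   12
a[i]   14   13    8   14   24   23    1   14    2   22   22   19   14
L[i]    1    1    1    2    3    3    1    2    2    3    3    3    3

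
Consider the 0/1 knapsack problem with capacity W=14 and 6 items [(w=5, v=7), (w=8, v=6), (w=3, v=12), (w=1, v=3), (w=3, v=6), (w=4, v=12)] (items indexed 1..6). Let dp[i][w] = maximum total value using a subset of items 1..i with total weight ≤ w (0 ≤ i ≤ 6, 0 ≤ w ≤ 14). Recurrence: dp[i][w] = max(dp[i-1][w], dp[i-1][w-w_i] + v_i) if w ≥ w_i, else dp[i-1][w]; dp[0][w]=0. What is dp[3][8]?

i\w   0   1   2   3   4   5   6   7   8   9  10  11  12  13  14
  0   0   0   0   0   0   0   0   0   0   0   0   0   0   0   0
  1   0   0   0   0   0   7   7   7   7   7   7   7   7   7   7
  2   0   0   0   0   0   7   7   7   7   7   7   7   7  13  13
  3   0   0   0  12  12  12  12  12  19  19  19  19  19  19  19
  4   0   3   3  12  15  15  15  15  19  22  22  22  22  22  22
  5   0   3   3  12  15  15  18  21  21  22  22  25  28  28  28
  6   0   3   3  12  15  15  18  24  27  27  30  33  33  34  34

19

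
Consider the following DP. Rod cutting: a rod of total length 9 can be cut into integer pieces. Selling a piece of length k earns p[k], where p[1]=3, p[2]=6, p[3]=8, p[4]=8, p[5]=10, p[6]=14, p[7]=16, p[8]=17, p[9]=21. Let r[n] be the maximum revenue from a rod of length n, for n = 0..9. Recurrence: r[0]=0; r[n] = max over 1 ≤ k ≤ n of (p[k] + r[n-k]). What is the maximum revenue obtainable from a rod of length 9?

27

   n    0    1    2    3    4    5    6    7    8    9
r[n]    0    3    6    9   12   15   18   21   24   27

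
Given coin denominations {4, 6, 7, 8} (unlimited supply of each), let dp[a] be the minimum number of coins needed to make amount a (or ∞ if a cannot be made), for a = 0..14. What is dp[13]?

 a  0  1  2  3  4  5  6  7  8  9 10 11 12 13 14
dp  0  -  -  -  1  -  1  1  1  -  2  2  2  2  2
(- denotes ∞ / unreachable)

2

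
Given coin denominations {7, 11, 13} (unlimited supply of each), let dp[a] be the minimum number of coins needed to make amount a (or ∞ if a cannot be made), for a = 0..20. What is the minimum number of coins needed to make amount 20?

2

 a  0  1  2  3  4  5  6  7  8  9 10 11 12 13 14 15 16 17 18 19 20
dp  0  -  -  -  -  -  -  1  -  -  -  1  -  1  2  -  -  -  2  -  2
(- denotes ∞ / unreachable)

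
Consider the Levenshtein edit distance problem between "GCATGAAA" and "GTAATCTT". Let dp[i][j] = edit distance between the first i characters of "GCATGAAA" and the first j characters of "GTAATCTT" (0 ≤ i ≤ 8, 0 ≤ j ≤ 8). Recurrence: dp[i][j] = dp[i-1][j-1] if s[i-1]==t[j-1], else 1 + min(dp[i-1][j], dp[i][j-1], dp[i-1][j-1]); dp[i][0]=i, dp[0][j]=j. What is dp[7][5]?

4

   ''  G  T  A  A  T  C  T  T
''  0  1  2  3  4  5  6  7  8
 G  1  0  1  2  3  4  5  6  7
 C  2  1  1  2  3  4  4  5  6
 A  3  2  2  1  2  3  4  5  6
 T  4  3  2  2  2  2  3  4  5
 G  5  4  3  3  3  3  3  4  5
 A  6  5  4  3  3  4  4  4  5
 A  7  6  5  4  3  4  5  5  5
 A  8  7  6  5  4  4  5  6  6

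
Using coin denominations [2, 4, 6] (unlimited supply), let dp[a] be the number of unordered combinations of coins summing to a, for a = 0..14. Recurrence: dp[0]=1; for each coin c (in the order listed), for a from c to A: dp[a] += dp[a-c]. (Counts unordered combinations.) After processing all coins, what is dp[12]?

7

after  coin     0     1     2     3     4     5     6     7     8     9    10    11    12    13    14
          2     1     0     1     0     1     0     1     0     1     0     1     0     1     0     1
          4     1     0     1     0     2     0     2     0     3     0     3     0     4     0     4
          6     1     0     1     0     2     0     3     0     4     0     5     0     7     0     8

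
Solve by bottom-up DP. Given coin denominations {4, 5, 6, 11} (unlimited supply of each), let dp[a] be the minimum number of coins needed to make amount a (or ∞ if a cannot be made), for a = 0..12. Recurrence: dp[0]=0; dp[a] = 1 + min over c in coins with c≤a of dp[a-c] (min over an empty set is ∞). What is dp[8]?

 a  0  1  2  3  4  5  6  7  8  9 10 11 12
dp  0  -  -  -  1  1  1  -  2  2  2  1  2
(- denotes ∞ / unreachable)

2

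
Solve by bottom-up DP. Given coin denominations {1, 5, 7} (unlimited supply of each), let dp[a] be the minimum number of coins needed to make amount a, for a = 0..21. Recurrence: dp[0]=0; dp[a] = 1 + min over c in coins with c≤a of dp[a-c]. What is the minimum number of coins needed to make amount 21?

 a  0  1  2  3  4  5  6  7  8  9 10 11 12 13 14 15 16 17 18 19 20 21
dp  0  1  2  3  4  1  2  1  2  3  2  3  2  3  2  3  4  3  4  3  4  3

3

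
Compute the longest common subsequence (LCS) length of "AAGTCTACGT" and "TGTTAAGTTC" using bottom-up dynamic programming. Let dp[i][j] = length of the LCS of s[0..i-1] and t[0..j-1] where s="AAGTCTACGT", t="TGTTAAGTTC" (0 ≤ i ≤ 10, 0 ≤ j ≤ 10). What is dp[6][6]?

   ''  T  G  T  T  A  A  G  T  T  C
''  0  0  0  0  0  0  0  0  0  0  0
 A  0  0  0  0  0  1  1  1  1  1  1
 A  0  0  0  0  0  1  2  2  2  2  2
 G  0  0  1  1  1  1  2  3  3  3  3
 T  0  1  1  2  2  2  2  3  4  4  4
 C  0  1  1  2  2  2  2  3  4  4  5
 T  0  1  1  2  3  3  3  3  4  5  5
 A  0  1  1  2  3  4  4  4  4  5  5
 C  0  1  1  2  3  4  4  4  4  5  6
 G  0  1  2  2  3  4  4  5  5  5  6
 T  0  1  2  3  3  4  4  5  6  6  6

3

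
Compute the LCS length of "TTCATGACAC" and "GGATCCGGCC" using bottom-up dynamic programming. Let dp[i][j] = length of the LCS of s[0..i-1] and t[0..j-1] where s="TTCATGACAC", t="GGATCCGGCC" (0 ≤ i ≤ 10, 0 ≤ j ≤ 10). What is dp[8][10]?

4

   ''  G  G  A  T  C  C  G  G  C  C
''  0  0  0  0  0  0  0  0  0  0  0
 T  0  0  0  0  1  1  1  1  1  1  1
 T  0  0  0  0  1  1  1  1  1  1  1
 C  0  0  0  0  1  2  2  2  2  2  2
 A  0  0  0  1  1  2  2  2  2  2  2
 T  0  0  0  1  2  2  2  2  2  2  2
 G  0  1  1  1  2  2  2  3  3  3  3
 A  0  1  1  2  2  2  2  3  3  3  3
 C  0  1  1  2  2  3  3  3  3  4  4
 A  0  1  1  2  2  3  3  3  3  4  4
 C  0  1  1  2  2  3  4  4  4  4  5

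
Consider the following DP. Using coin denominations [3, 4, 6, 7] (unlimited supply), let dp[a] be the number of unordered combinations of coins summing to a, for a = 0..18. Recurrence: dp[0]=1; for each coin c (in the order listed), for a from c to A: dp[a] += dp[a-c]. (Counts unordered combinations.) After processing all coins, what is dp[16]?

6

after  coin     0     1     2     3     4     5     6     7     8     9    10    11    12    13    14    15    16    17    18
          3     1     0     0     1     0     0     1     0     0     1     0     0     1     0     0     1     0     0     1
          4     1     0     0     1     1     0     1     1     1     1     1     1     2     1     1     2     2     1     2
          6     1     0     0     1     1     0     2     1     1     2     2     1     4     2     2     4     4     2     6
          7     1     0     0     1     1     0     2     2     1     2     3     2     4     4     4     5     6     5     8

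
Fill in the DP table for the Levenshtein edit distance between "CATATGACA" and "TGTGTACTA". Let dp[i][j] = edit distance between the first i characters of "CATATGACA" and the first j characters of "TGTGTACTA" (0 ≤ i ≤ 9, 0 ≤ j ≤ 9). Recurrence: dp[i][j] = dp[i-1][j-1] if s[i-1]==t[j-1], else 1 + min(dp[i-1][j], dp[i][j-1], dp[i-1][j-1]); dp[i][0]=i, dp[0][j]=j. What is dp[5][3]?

3

   ''  T  G  T  G  T  A  C  T  A
''  0  1  2  3  4  5  6  7  8  9
 C  1  1  2  3  4  5  6  6  7  8
 A  2  2  2  3  4  5  5  6  7  7
 T  3  2  3  2  3  4  5  6  6  7
 A  4  3  3  3  3  4  4  5  6  6
 T  5  4  4  3  4  3  4  5  5  6
 G  6  5  4  4  3  4  4  5  6  6
 A  7  6  5  5  4  4  4  5  6  6
 C  8  7  6  6  5  5  5  4  5  6
 A  9  8  7  7  6  6  5  5  5  5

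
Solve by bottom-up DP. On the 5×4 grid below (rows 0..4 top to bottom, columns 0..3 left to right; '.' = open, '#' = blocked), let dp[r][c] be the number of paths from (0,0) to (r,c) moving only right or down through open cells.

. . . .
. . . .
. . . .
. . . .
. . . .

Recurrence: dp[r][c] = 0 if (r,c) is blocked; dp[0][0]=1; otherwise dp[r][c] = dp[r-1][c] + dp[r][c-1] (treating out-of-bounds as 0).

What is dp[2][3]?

r\c   0   1   2   3
  0   1   1   1   1
  1   1   2   3   4
  2   1   3   6  10
  3   1   4  10  20
  4   1   5  15  35

10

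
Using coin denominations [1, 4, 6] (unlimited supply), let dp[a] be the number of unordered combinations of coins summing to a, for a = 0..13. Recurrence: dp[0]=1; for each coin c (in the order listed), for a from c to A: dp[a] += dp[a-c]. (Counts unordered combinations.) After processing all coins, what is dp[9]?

4

after  coin     0     1     2     3     4     5     6     7     8     9    10    11    12    13
          1     1     1     1     1     1     1     1     1     1     1     1     1     1     1
          4     1     1     1     1     2     2     2     2     3     3     3     3     4     4
          6     1     1     1     1     2     2     3     3     4     4     5     5     7     7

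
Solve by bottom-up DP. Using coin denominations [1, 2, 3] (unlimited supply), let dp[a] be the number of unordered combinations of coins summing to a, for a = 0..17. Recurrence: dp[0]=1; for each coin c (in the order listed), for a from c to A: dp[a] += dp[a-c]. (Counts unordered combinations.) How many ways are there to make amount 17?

33

after  coin     0     1     2     3     4     5     6     7     8     9    10    11    12    13    14    15    16    17
          1     1     1     1     1     1     1     1     1     1     1     1     1     1     1     1     1     1     1
          2     1     1     2     2     3     3     4     4     5     5     6     6     7     7     8     8     9     9
          3     1     1     2     3     4     5     7     8    10    12    14    16    19    21    24    27    30    33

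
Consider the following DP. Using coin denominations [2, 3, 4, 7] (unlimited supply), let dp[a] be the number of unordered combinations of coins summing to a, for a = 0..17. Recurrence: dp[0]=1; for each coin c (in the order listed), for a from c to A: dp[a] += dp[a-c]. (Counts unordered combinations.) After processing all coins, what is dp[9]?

4

after  coin     0     1     2     3     4     5     6     7     8     9    10    11    12    13    14    15    16    17
          2     1     0     1     0     1     0     1     0     1     0     1     0     1     0     1     0     1     0
          3     1     0     1     1     1     1     2     1     2     2     2     2     3     2     3     3     3     3
          4     1     0     1     1     2     1     3     2     4     3     5     4     7     5     8     7    10     8
          7     1     0     1     1     2     1     3     3     4     4     6     6     8     8    11    11    14    14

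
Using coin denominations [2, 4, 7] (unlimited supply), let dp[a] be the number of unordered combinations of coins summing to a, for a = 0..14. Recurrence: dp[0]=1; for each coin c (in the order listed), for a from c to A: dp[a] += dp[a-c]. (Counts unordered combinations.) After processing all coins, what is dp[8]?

3

after  coin     0     1     2     3     4     5     6     7     8     9    10    11    12    13    14
          2     1     0     1     0     1     0     1     0     1     0     1     0     1     0     1
          4     1     0     1     0     2     0     2     0     3     0     3     0     4     0     4
          7     1     0     1     0     2     0     2     1     3     1     3     2     4     2     5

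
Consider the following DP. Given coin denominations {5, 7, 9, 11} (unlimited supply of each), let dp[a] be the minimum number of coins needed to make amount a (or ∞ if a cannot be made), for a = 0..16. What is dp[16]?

2

 a  0  1  2  3  4  5  6  7  8  9 10 11 12 13 14 15 16
dp  0  -  -  -  -  1  -  1  -  1  2  1  2  -  2  3  2
(- denotes ∞ / unreachable)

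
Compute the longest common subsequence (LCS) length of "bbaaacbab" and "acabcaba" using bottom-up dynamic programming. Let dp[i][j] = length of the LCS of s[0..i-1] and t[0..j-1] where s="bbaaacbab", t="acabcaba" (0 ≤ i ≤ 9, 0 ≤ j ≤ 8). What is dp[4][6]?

2

   ''  a  c  a  b  c  a  b  a
''  0  0  0  0  0  0  0  0  0
 b  0  0  0  0  1  1  1  1  1
 b  0  0  0  0  1  1  1  2  2
 a  0  1  1  1  1  1  2  2  3
 a  0  1  1  2  2  2  2  2  3
 a  0  1  1  2  2  2  3  3  3
 c  0  1  2  2  2  3  3  3  3
 b  0  1  2  2  3  3  3  4  4
 a  0  1  2  3  3  3  4  4  5
 b  0  1  2  3  4  4  4  5  5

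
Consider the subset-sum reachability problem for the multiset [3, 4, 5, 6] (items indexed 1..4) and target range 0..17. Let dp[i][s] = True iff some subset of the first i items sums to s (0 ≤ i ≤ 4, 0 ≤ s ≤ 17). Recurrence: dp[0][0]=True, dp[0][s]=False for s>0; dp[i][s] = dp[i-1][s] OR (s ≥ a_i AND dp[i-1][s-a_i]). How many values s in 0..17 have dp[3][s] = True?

8

i\s   0   1   2   3   4   5   6   7   8   9  10  11  12  13  14  15  16  17
  0   T   F   F   F   F   F   F   F   F   F   F   F   F   F   F   F   F   F
  1   T   F   F   T   F   F   F   F   F   F   F   F   F   F   F   F   F   F
  2   T   F   F   T   T   F   F   T   F   F   F   F   F   F   F   F   F   F
  3   T   F   F   T   T   T   F   T   T   T   F   F   T   F   F   F   F   F
  4   T   F   F   T   T   T   T   T   T   T   T   T   T   T   T   T   F   F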